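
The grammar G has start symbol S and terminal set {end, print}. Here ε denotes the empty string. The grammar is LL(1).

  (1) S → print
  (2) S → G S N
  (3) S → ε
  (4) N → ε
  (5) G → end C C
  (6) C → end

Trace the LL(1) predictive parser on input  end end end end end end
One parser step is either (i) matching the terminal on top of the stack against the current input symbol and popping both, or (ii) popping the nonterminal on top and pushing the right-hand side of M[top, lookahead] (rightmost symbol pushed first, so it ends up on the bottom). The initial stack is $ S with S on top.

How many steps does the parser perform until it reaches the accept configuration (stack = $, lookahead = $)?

17

step 1: stack=$ S  input=end end end end end end $  — expand S → G S N
step 2: stack=$ N S G  input=end end end end end end $  — expand G → end C C
step 3: stack=$ N S C C end  input=end end end end end end $  — match end
step 4: stack=$ N S C C  input=end end end end end $  — expand C → end
step 5: stack=$ N S C end  input=end end end end end $  — match end
step 6: stack=$ N S C  input=end end end end $  — expand C → end
step 7: stack=$ N S end  input=end end end end $  — match end
step 8: stack=$ N S  input=end end end $  — expand S → G S N
step 9: stack=$ N N S G  input=end end end $  — expand G → end C C
step 10: stack=$ N N S C C end  input=end end end $  — match end
step 11: stack=$ N N S C C  input=end end $  — expand C → end
step 12: stack=$ N N S C end  input=end end $  — match end
step 13: stack=$ N N S C  input=end $  — expand C → end
step 14: stack=$ N N S end  input=end $  — match end
step 15: stack=$ N N S  input=$  — expand S → ε
step 16: stack=$ N N  input=$  — expand N → ε
step 17: stack=$ N  input=$  — expand N → ε
Accept reached after 17 steps.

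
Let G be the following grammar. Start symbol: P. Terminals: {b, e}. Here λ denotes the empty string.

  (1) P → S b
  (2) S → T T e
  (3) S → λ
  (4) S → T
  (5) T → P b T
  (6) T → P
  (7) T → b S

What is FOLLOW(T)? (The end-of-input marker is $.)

{b, e}

FIRST(P): from P→S b we get {b}. So FIRST(P) = {b}.
FIRST(T): from T→P b T we get {b}; from T→P we get {b}; from T→b S we get {b}. So FIRST(T) = {b}.
FIRST(S): from S→T T e we get {b}; from S→λ we get {λ}; from S→T we get {b}. So FIRST(S) = {λ, b}.
FOLLOW(P) includes $ since P is the start symbol.
FOLLOW(P): in T→P b T, P is followed by b T with FIRST {b}; in T→P, the suffix after P is empty, so FOLLOW(P) ⊇ FOLLOW(T) = {b, e}. Thus FOLLOW(P) = {$, b, e}.
FOLLOW(S): in P→S b, S is followed by b with FIRST {b}; in T→b S, the suffix after S is empty, so FOLLOW(S) ⊇ FOLLOW(T) = {b, e}. Thus FOLLOW(S) = {b, e}.
FOLLOW(T): in S→T T e (occurrence 1), T is followed by T e with FIRST {b}; in S→T T e (occurrence 2), T is followed by e with FIRST {e}; in S→T, the suffix after T is empty, so FOLLOW(T) ⊇ FOLLOW(S) = {b, e}; in T→P b T, the suffix after T is empty (adds nothing new). Thus FOLLOW(T) = {b, e}.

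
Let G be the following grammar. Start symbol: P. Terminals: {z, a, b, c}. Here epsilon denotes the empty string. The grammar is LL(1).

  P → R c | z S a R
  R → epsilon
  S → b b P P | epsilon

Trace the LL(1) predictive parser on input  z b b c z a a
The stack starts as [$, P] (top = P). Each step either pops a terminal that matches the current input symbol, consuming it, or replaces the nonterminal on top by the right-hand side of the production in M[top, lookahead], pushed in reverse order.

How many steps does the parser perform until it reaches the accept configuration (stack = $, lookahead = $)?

15

      Stack          Input            Action
   1  $ P            z b b c z a a $  expand P → z S a R
   2  $ R a S z      z b b c z a a $  match z
   3  $ R a S        b b c z a a $    expand S → b b P P
   4  $ R a P P b b  b b c z a a $    match b
   5  $ R a P P b    b c z a a $      match b
   6  $ R a P P      c z a a $        expand P → R c
   7  $ R a P c R    c z a a $        expand R → epsilon
   8  $ R a P c      c z a a $        match c
   9  $ R a P        z a a $          expand P → z S a R
  10  $ R a R a S z  z a a $          match z
  11  $ R a R a S    a a $            expand S → epsilon
  12  $ R a R a      a a $            match a
  13  $ R a R        a $              expand R → epsilon
  14  $ R a          a $              match a
  15  $ R            $                expand R → epsilon
Accept reached after 15 steps.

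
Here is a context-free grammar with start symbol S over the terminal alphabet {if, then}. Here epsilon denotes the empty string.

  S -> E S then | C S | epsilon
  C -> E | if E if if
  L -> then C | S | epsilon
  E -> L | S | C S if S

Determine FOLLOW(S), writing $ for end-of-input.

{$, if, then}

FIRST(S) = {epsilon, if, then}  (via E S then, C S)
FIRST(L) = {epsilon, if, then}  (via S)
FIRST(C) = {epsilon, if, then}  (via E)
FIRST(E) = {epsilon, if, then}  (via L, S, C S if S)
FOLLOW(S) includes $ since S is the start symbol.
FOLLOW(S): in S->E S then, S is followed by then with FIRST {then}; in S->C S, the suffix after S is empty (adds nothing new); in L->S, the suffix after S is empty, so FOLLOW(S) ⊇ FOLLOW(L) = {$, if, then}; in E->S, the suffix after S is empty, so FOLLOW(S) ⊇ FOLLOW(E) = {$, if, then}; in E->C S if S (occurrence 1), S is followed by if S with FIRST {if}; in E->C S if S (occurrence 2), the suffix after S is empty, so FOLLOW(S) ⊇ FOLLOW(E) = {$, if, then}. Thus FOLLOW(S) = {$, if, then}.
FOLLOW(C): in S->C S, C is followed by S with FIRST {epsilon, if, then}; in S->C S, the suffix after C is nullable, so FOLLOW(C) ⊇ FOLLOW(S) = {$, if, then}; in L->then C, the suffix after C is empty, so FOLLOW(C) ⊇ FOLLOW(L) = {$, if, then}; in E->C S if S, C is followed by S if S with FIRST {if, then}. Thus FOLLOW(C) = {$, if, then}.
FOLLOW(E): in S->E S then, E is followed by S then with FIRST {if, then}; in C->E, the suffix after E is empty, so FOLLOW(E) ⊇ FOLLOW(C) = {$, if, then}; in C->if E if if, E is followed by if if with FIRST {if}. Thus FOLLOW(E) = {$, if, then}.
FOLLOW(L): in E->L, the suffix after L is empty, so FOLLOW(L) ⊇ FOLLOW(E) = {$, if, then}. Thus FOLLOW(L) = {$, if, then}.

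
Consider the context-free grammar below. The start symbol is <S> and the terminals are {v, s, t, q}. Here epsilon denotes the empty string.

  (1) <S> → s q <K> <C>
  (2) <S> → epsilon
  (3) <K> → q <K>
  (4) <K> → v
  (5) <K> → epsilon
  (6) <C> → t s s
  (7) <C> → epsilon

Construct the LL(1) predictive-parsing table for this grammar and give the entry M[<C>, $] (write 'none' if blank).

FIRST(<S>): from <S>→s q <K> <C> we get {s}; from <S>→epsilon we get {epsilon}. So FIRST(<S>) = {epsilon, s}.
FIRST(<K>): from <K>→q <K> we get {q}; from <K>→v we get {v}; from <K>→epsilon we get {epsilon}. So FIRST(<K>) = {epsilon, q, v}.
FIRST(<C>): from <C>→t s s we get {t}; from <C>→epsilon we get {epsilon}. So FIRST(<C>) = {epsilon, t}.
FOLLOW(<S>) includes $ since <S> is the start symbol.
FOLLOW(<S>): <S> appears on no right-hand side. Thus FOLLOW(<S>) = {$}.
FOLLOW(<C>): in <S>→s q <K> <C>, the suffix after <C> is empty, so FOLLOW(<C>) ⊇ FOLLOW(<S>) = {$}. Thus FOLLOW(<C>) = {$}.
For <C> → t s s: FIRST(t s s) = {t}, so it goes in M[<C>, t] for t ∈ {t}.
For <C> → epsilon: FIRST(epsilon) = {epsilon}, so it goes in M[<C>, t] for t ∈ {}; since epsilon ∈ FIRST, also for every t ∈ FOLLOW(<C>) = {$}.

<C> → epsilon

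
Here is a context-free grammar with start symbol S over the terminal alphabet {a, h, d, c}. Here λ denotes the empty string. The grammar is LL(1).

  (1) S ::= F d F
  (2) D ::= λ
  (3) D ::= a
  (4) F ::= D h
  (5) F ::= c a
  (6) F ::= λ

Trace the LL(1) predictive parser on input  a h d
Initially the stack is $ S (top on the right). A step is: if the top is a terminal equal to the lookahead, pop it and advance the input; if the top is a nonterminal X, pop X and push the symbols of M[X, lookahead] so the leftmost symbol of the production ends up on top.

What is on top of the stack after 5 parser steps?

step 1: stack=$ S  input=a h d $  — expand S ::= F d F
step 2: stack=$ F d F  input=a h d $  — expand F ::= D h
step 3: stack=$ F d h D  input=a h d $  — expand D ::= a
step 4: stack=$ F d h a  input=a h d $  — match a
step 5: stack=$ F d h  input=h d $  — match h
Stack after step 5: $ F d (top = d).

d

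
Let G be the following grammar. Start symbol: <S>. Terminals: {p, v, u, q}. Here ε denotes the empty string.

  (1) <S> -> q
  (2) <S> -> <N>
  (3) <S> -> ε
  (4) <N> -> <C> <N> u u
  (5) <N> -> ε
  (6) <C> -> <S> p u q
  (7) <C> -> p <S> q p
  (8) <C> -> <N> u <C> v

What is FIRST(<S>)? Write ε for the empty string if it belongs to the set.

{ε, p, q, u}

FIRST(<S>): from <S>->q we get {q}; from <S>-><N> we get {ε, p, q, u}; from <S>->ε we get {ε}. So FIRST(<S>) = {ε, p, q, u}.
FIRST(<N>): from <N>-><C> <N> u u we get {p, q, u}; from <N>->ε we get {ε}. So FIRST(<N>) = {ε, p, q, u}.
FIRST(<C>): from <C>-><S> p u q we get {p, q, u}; from <C>->p <S> q p we get {p}; from <C>-><N> u <C> v we get {p, q, u}. So FIRST(<C>) = {p, q, u}.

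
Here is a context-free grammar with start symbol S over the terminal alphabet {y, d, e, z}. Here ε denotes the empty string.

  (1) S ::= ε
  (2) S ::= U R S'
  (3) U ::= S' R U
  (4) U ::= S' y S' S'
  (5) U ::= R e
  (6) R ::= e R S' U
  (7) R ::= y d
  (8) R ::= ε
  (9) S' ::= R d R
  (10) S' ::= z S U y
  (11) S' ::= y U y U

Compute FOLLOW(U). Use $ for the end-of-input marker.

{$, d, e, y, z}

FIRST(R) = {ε, e, y}
FIRST(S') = {d, e, y, z}  (via R d R)
FIRST(U) = {d, e, y, z}  (via S' R U, S' y S' S', R e)
FIRST(S) = {ε, d, e, y, z}  (via U R S')
FOLLOW(S) includes $ since S is the start symbol.
FOLLOW(S): in S'::=z S U y, S is followed by U y with FIRST {d, e, y, z}. Thus FOLLOW(S) = {$, d, e, y, z}.
FOLLOW(U): in S::=U R S', U is followed by R S' with FIRST {d, e, y, z}; in U::=S' R U, the suffix after U is empty (adds nothing new); in R::=e R S' U, the suffix after U is empty, so FOLLOW(U) ⊇ FOLLOW(R) = {$, d, e, y, z}; in S'::=z S U y, U is followed by y with FIRST {y}; in S'::=y U y U (occurrence 1), U is followed by y U with FIRST {y}; in S'::=y U y U (occurrence 2), the suffix after U is empty, so FOLLOW(U) ⊇ FOLLOW(S') = {$, d, e, y, z}. Thus FOLLOW(U) = {$, d, e, y, z}.
FOLLOW(S'): in S::=U R S', the suffix after S' is empty, so FOLLOW(S') ⊇ FOLLOW(S) = {$, d, e, y, z}; in U::=S' R U, S' is followed by R U with FIRST {d, e, y, z}; in U::=S' y S' S' (occurrence 1), S' is followed by y S' S' with FIRST {y}; in U::=S' y S' S' (occurrence 2), S' is followed by S' with FIRST {d, e, y, z}; in U::=S' y S' S' (occurrence 3), the suffix after S' is empty, so FOLLOW(S') ⊇ FOLLOW(U) = {$, d, e, y, z}; in R::=e R S' U, S' is followed by U with FIRST {d, e, y, z}. Thus FOLLOW(S') = {$, d, e, y, z}.
FOLLOW(R): in S::=U R S', R is followed by S' with FIRST {d, e, y, z}; in U::=S' R U, R is followed by U with FIRST {d, e, y, z}; in U::=R e, R is followed by e with FIRST {e}; in R::=e R S' U, R is followed by S' U with FIRST {d, e, y, z}; in S'::=R d R (occurrence 1), R is followed by d R with FIRST {d}; in S'::=R d R (occurrence 2), the suffix after R is empty, so FOLLOW(R) ⊇ FOLLOW(S') = {$, d, e, y, z}. Thus FOLLOW(R) = {$, d, e, y, z}.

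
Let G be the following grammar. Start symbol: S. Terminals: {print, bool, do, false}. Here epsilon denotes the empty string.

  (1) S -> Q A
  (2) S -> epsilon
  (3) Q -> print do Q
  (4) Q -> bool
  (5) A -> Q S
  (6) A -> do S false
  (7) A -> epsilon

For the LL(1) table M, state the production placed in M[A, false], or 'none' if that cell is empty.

FIRST(Q): from Q->print do Q we get {print}; from Q->bool we get {bool}. So FIRST(Q) = {bool, print}.
FIRST(S): from S->Q A we get {bool, print}; from S->epsilon we get {epsilon}. So FIRST(S) = {epsilon, bool, print}.
FIRST(A): from A->Q S we get {bool, print}; from A->do S false we get {do}; from A->epsilon we get {epsilon}. So FIRST(A) = {epsilon, bool, do, print}.
FOLLOW(S) includes $ since S is the start symbol.
FOLLOW(S): in A->Q S, the suffix after S is empty, so FOLLOW(S) ⊇ FOLLOW(A) = {$, false}; in A->do S false, S is followed by false with FIRST {false}. Thus FOLLOW(S) = {$, false}.
FOLLOW(A): in S->Q A, the suffix after A is empty, so FOLLOW(A) ⊇ FOLLOW(S) = {$, false}. Thus FOLLOW(A) = {$, false}.
For A -> Q S: FIRST(Q S) = {bool, print}, so it goes in M[A, t] for t ∈ {bool, print}.
For A -> do S false: FIRST(do S false) = {do}, so it goes in M[A, t] for t ∈ {do}.
For A -> epsilon: FIRST(epsilon) = {epsilon}, so it goes in M[A, t] for t ∈ {}; since epsilon ∈ FIRST, also for every t ∈ FOLLOW(A) = {$, false}.

A -> epsilon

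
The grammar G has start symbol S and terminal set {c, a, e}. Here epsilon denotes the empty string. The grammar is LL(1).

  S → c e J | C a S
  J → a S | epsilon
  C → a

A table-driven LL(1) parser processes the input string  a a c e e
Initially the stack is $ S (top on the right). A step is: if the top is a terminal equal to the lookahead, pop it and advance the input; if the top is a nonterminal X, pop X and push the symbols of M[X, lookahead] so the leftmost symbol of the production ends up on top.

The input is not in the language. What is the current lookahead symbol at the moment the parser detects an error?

e

step 1: stack=$ S  input=a a c e e $  — expand S → C a S
step 2: stack=$ S a C  input=a a c e e $  — expand C → a
step 3: stack=$ S a a  input=a a c e e $  — match a
step 4: stack=$ S a  input=a c e e $  — match a
step 5: stack=$ S  input=c e e $  — expand S → c e J
step 6: stack=$ J e c  input=c e e $  — match c
step 7: stack=$ J e  input=e e $  — match e
step 8: stack=$ J  input=e $  — error: M[J, e] is empty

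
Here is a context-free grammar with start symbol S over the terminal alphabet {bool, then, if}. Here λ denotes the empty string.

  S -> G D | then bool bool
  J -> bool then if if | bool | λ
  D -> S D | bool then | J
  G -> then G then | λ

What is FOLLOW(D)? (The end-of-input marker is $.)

{$, bool, then}

FIRST(J) = {λ, bool}
FIRST(G) = {λ, then}
FIRST(S) = {λ, bool, then}  (via G D)
FIRST(D) = {λ, bool, then}  (via S D, J)
FOLLOW(S) includes $ since S is the start symbol.
FOLLOW(S): in D->S D, S is followed by D with FIRST {λ, bool, then}; in D->S D, the suffix after S is nullable, so FOLLOW(S) ⊇ FOLLOW(D) = {$, bool, then}. Thus FOLLOW(S) = {$, bool, then}.
FOLLOW(D): in S->G D, the suffix after D is empty, so FOLLOW(D) ⊇ FOLLOW(S) = {$, bool, then}; in D->S D, the suffix after D is empty (adds nothing new). Thus FOLLOW(D) = {$, bool, then}.
FOLLOW(J): in D->J, the suffix after J is empty, so FOLLOW(J) ⊇ FOLLOW(D) = {$, bool, then}. Thus FOLLOW(J) = {$, bool, then}.
FOLLOW(G): in S->G D, G is followed by D with FIRST {λ, bool, then}; in S->G D, the suffix after G is nullable, so FOLLOW(G) ⊇ FOLLOW(S) = {$, bool, then}; in G->then G then, G is followed by then with FIRST {then}. Thus FOLLOW(G) = {$, bool, then}.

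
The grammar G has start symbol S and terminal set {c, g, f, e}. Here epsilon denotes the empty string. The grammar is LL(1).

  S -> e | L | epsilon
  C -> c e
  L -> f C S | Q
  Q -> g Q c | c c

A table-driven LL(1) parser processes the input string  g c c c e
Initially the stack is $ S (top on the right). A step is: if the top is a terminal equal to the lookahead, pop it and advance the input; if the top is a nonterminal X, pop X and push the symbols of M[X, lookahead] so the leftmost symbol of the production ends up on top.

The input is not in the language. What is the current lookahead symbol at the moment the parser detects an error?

e

step 1: stack=$ S  input=g c c c e $  — expand S -> L
step 2: stack=$ L  input=g c c c e $  — expand L -> Q
step 3: stack=$ Q  input=g c c c e $  — expand Q -> g Q c
step 4: stack=$ c Q g  input=g c c c e $  — match g
step 5: stack=$ c Q  input=c c c e $  — expand Q -> c c
step 6: stack=$ c c c  input=c c c e $  — match c
step 7: stack=$ c c  input=c c e $  — match c
step 8: stack=$ c  input=c e $  — match c
step 9: stack=$  input=e $  — error: stack empty but input remains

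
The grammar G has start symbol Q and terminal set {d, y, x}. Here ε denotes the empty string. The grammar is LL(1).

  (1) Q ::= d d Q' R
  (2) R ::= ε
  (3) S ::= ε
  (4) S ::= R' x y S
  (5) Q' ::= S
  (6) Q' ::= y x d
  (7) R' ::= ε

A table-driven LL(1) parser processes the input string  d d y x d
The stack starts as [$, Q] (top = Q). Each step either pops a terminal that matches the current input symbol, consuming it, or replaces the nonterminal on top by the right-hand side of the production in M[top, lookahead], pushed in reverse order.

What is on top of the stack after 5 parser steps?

step 1: stack=$ Q  input=d d y x d $  — expand Q ::= d d Q' R
step 2: stack=$ R Q' d d  input=d d y x d $  — match d
step 3: stack=$ R Q' d  input=d y x d $  — match d
step 4: stack=$ R Q'  input=y x d $  — expand Q' ::= y x d
step 5: stack=$ R d x y  input=y x d $  — match y
Stack after step 5: $ R d x (top = x).

x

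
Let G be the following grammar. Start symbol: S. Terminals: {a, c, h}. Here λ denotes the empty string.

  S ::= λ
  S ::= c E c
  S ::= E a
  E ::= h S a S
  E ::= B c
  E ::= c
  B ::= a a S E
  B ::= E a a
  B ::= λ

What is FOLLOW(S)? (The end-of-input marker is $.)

{$, a, c, h}

FIRST(S) = {λ, a, c, h}  (via E a)
FIRST(E) = {a, c, h}  (via B c)
FIRST(B) = {λ, a, c, h}  (via E a a)
FOLLOW(S) includes $ since S is the start symbol.
FOLLOW(B): in E::=B c, B is followed by c with FIRST {c}. Thus FOLLOW(B) = {c}.
FOLLOW(E): in S::=c E c, E is followed by c with FIRST {c}; in S::=E a, E is followed by a with FIRST {a}; in B::=a a S E, the suffix after E is empty, so FOLLOW(E) ⊇ FOLLOW(B) = {c}; in B::=E a a, E is followed by a a with FIRST {a}. Thus FOLLOW(E) = {a, c}.
FOLLOW(S): in E::=h S a S (occurrence 1), S is followed by a S with FIRST {a}; in E::=h S a S (occurrence 2), the suffix after S is empty, so FOLLOW(S) ⊇ FOLLOW(E) = {a, c}; in B::=a a S E, S is followed by E with FIRST {a, c, h}. Thus FOLLOW(S) = {$, a, c, h}.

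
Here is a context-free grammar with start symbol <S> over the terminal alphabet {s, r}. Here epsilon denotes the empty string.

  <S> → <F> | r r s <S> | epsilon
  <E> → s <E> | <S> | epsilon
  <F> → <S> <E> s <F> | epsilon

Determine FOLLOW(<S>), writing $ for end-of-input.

{$, r, s}

FIRST(<S>): from <S>→<F> we get {epsilon, r, s}; from <S>→r r s <S> we get {r}; from <S>→epsilon we get {epsilon}. So FIRST(<S>) = {epsilon, r, s}.
FIRST(<E>): from <E>→s <E> we get {s}; from <E>→<S> we get {epsilon, r, s}; from <E>→epsilon we get {epsilon}. So FIRST(<E>) = {epsilon, r, s}.
FIRST(<F>): from <F>→<S> <E> s <F> we get {r, s}; from <F>→epsilon we get {epsilon}. So FIRST(<F>) = {epsilon, r, s}.
FOLLOW(<S>) includes $ since <S> is the start symbol.
FOLLOW(<E>): in <E>→s <E>, the suffix after <E> is empty (adds nothing new); in <F>→<S> <E> s <F>, <E> is followed by s <F> with FIRST {s}. Thus FOLLOW(<E>) = {s}.
FOLLOW(<S>): in <S>→r r s <S>, the suffix after <S> is empty (adds nothing new); in <E>→<S>, the suffix after <S> is empty, so FOLLOW(<S>) ⊇ FOLLOW(<E>) = {s}; in <F>→<S> <E> s <F>, <S> is followed by <E> s <F> with FIRST {r, s}. Thus FOLLOW(<S>) = {$, r, s}.
FOLLOW(<F>): in <S>→<F>, the suffix after <F> is empty, so FOLLOW(<F>) ⊇ FOLLOW(<S>) = {$, r, s}; in <F>→<S> <E> s <F>, the suffix after <F> is empty (adds nothing new). Thus FOLLOW(<F>) = {$, r, s}.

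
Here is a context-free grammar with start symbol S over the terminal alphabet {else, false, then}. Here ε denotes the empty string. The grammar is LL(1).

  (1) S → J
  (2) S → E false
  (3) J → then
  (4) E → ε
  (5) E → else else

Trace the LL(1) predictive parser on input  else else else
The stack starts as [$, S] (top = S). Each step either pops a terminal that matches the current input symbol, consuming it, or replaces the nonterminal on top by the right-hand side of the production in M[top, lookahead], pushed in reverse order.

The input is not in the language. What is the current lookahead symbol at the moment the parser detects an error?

step 1: stack=$ S  input=else else else $  — expand S → E false
step 2: stack=$ false E  input=else else else $  — expand E → else else
step 3: stack=$ false else else  input=else else else $  — match else
step 4: stack=$ false else  input=else else $  — match else
step 5: stack=$ false  input=else $  — error: top is terminal false but lookahead is else

else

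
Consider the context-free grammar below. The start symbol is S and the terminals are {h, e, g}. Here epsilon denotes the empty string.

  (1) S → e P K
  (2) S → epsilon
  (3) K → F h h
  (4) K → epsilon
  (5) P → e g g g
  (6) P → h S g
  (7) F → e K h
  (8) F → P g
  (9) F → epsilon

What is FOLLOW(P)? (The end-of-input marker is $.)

FIRST(S) = {epsilon, e}
FIRST(P) = {e, h}
FIRST(F) = {epsilon, e, h}  (via P g)
FIRST(K) = {epsilon, e, h}  (via F h h)
FOLLOW(S) includes $ since S is the start symbol.
FOLLOW(S): in P→h S g, S is followed by g with FIRST {g}. Thus FOLLOW(S) = {$, g}.
FOLLOW(K): in S→e P K, the suffix after K is empty, so FOLLOW(K) ⊇ FOLLOW(S) = {$, g}; in F→e K h, K is followed by h with FIRST {h}. Thus FOLLOW(K) = {$, g, h}.
FOLLOW(P): in S→e P K, P is followed by K with FIRST {epsilon, e, h}; in S→e P K, the suffix after P is nullable, so FOLLOW(P) ⊇ FOLLOW(S) = {$, g}; in F→P g, P is followed by g with FIRST {g}. Thus FOLLOW(P) = {$, e, g, h}.
FOLLOW(F): in K→F h h, F is followed by h h with FIRST {h}. Thus FOLLOW(F) = {h}.

{$, e, g, h}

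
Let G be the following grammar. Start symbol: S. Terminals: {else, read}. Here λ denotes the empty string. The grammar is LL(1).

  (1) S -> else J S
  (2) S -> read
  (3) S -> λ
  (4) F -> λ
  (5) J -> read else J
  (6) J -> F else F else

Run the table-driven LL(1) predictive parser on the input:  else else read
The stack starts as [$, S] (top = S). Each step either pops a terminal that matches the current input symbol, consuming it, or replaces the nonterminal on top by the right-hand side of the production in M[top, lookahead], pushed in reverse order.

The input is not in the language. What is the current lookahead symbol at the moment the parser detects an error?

     Stack              Input             Action
  1  $ S                else else read $  expand S -> else J S
  2  $ S J else         else else read $  match else
  3  $ S J              else read $       expand J -> F else F else
  4  $ S else F else F  else read $       expand F -> λ
  5  $ S else F else    else read $       match else
  6  $ S else F         read $            error: M[F, read] is empty

read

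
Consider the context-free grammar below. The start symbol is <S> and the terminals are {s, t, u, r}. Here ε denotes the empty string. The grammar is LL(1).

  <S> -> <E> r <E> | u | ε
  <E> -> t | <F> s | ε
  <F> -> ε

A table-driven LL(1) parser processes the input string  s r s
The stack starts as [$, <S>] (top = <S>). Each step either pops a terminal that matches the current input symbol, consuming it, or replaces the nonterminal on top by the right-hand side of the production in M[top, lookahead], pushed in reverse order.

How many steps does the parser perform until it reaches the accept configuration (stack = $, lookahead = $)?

     Stack          Input    Action
  1  $ <S>          s r s $  expand <S> -> <E> r <E>
  2  $ <E> r <E>    s r s $  expand <E> -> <F> s
  3  $ <E> r s <F>  s r s $  expand <F> -> ε
  4  $ <E> r s      s r s $  match s
  5  $ <E> r        r s $    match r
  6  $ <E>          s $      expand <E> -> <F> s
  7  $ s <F>        s $      expand <F> -> ε
  8  $ s            s $      match s
Accept reached after 8 steps.

8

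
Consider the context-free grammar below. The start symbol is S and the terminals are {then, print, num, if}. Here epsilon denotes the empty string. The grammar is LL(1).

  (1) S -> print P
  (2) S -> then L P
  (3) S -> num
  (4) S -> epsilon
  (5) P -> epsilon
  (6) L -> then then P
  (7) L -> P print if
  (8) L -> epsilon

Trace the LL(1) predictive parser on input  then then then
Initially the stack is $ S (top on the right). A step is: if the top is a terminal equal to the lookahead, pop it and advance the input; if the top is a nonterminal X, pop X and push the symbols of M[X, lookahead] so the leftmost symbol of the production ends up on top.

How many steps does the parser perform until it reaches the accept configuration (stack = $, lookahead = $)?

7

step 1: stack=$ S  input=then then then $  — expand S -> then L P
step 2: stack=$ P L then  input=then then then $  — match then
step 3: stack=$ P L  input=then then $  — expand L -> then then P
step 4: stack=$ P P then then  input=then then $  — match then
step 5: stack=$ P P then  input=then $  — match then
step 6: stack=$ P P  input=$  — expand P -> epsilon
step 7: stack=$ P  input=$  — expand P -> epsilon
Accept reached after 7 steps.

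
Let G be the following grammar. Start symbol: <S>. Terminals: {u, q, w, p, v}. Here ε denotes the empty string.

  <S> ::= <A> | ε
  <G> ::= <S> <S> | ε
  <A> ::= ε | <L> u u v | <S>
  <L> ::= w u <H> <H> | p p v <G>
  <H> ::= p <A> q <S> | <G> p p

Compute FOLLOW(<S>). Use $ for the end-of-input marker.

FIRST(<L>) = {p, w}
FIRST(<S>) = {ε, p, w}  (via <A>)
FIRST(<G>) = {ε, p, w}  (via <S> <S>)
FIRST(<A>) = {ε, p, w}  (via <L> u u v, <S>)
FIRST(<H>) = {p, w}  (via <G> p p)
FOLLOW(<S>) includes $ since <S> is the start symbol.
FOLLOW(<L>): in <A>::=<L> u u v, <L> is followed by u u v with FIRST {u}. Thus FOLLOW(<L>) = {u}.
FOLLOW(<G>): in <L>::=p p v <G>, the suffix after <G> is empty, so FOLLOW(<G>) ⊇ FOLLOW(<L>) = {u}; in <H>::=<G> p p, <G> is followed by p p with FIRST {p}. Thus FOLLOW(<G>) = {p, u}.
FOLLOW(<H>): in <L>::=w u <H> <H> (occurrence 1), <H> is followed by <H> with FIRST {p, w}; in <L>::=w u <H> <H> (occurrence 2), the suffix after <H> is empty, so FOLLOW(<H>) ⊇ FOLLOW(<L>) = {u}. Thus FOLLOW(<H>) = {p, u, w}.
FOLLOW(<S>): in <G>::=<S> <S> (occurrence 1), <S> is followed by <S> with FIRST {ε, p, w}; in <G>::=<S> <S> (occurrence 1), the suffix after <S> is nullable, so FOLLOW(<S>) ⊇ FOLLOW(<G>) = {p, u}; in <G>::=<S> <S> (occurrence 2), the suffix after <S> is empty, so FOLLOW(<S>) ⊇ FOLLOW(<G>) = {p, u}; in <A>::=<S>, the suffix after <S> is empty, so FOLLOW(<S>) ⊇ FOLLOW(<A>) = {$, p, q, u, w}; in <H>::=p <A> q <S>, the suffix after <S> is empty, so FOLLOW(<S>) ⊇ FOLLOW(<H>) = {p, u, w}. Thus FOLLOW(<S>) = {$, p, q, u, w}.
FOLLOW(<A>): in <S>::=<A>, the suffix after <A> is empty, so FOLLOW(<A>) ⊇ FOLLOW(<S>) = {$, p, q, u, w}; in <H>::=p <A> q <S>, <A> is followed by q <S> with FIRST {q}. Thus FOLLOW(<A>) = {$, p, q, u, w}.

{$, p, q, u, w}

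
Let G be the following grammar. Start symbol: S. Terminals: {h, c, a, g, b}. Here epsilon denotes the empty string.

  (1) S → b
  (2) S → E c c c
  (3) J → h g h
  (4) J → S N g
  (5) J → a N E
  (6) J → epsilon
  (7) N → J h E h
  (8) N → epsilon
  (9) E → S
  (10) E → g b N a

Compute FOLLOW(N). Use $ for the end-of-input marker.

FIRST(S): from S→b we get {b}; from S→E c c c we get {b, g}. So FIRST(S) = {b, g}.
FIRST(J): from J→h g h we get {h}; from J→S N g we get {b, g}; from J→a N E we get {a}; from J→epsilon we get {epsilon}. So FIRST(J) = {epsilon, a, b, g, h}.
FIRST(E): from E→S we get {b, g}; from E→g b N a we get {g}. So FIRST(E) = {b, g}.
FIRST(N): from N→J h E h we get {a, b, g, h}; from N→epsilon we get {epsilon}. So FIRST(N) = {epsilon, a, b, g, h}.
FOLLOW(S) includes $ since S is the start symbol.
FOLLOW(J): in N→J h E h, J is followed by h E h with FIRST {h}. Thus FOLLOW(J) = {h}.
FOLLOW(N): in J→S N g, N is followed by g with FIRST {g}; in J→a N E, N is followed by E with FIRST {b, g}; in E→g b N a, N is followed by a with FIRST {a}. Thus FOLLOW(N) = {a, b, g}.
FOLLOW(E): in S→E c c c, E is followed by c c c with FIRST {c}; in J→a N E, the suffix after E is empty, so FOLLOW(E) ⊇ FOLLOW(J) = {h}; in N→J h E h, E is followed by h with FIRST {h}. Thus FOLLOW(E) = {c, h}.
FOLLOW(S): in J→S N g, S is followed by N g with FIRST {a, b, g, h}; in E→S, the suffix after S is empty, so FOLLOW(S) ⊇ FOLLOW(E) = {c, h}. Thus FOLLOW(S) = {$, a, b, c, g, h}.

{a, b, g}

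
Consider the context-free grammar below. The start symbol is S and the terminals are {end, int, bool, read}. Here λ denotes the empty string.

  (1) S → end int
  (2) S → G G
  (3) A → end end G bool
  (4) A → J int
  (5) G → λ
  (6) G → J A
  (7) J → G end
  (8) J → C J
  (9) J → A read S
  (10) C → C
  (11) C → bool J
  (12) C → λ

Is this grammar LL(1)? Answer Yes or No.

FIRST(S) = {λ, bool, end}
FIRST(A) = {bool, end}
FIRST(G) = {λ, bool, end}
FIRST(J) = {bool, end}
FIRST(C) = {λ, bool}
FOLLOW(S) = {$, bool, end, int}
FOLLOW(A) = {$, bool, end, int, read}
FOLLOW(G) = {$, bool, end, int}
FOLLOW(J) = {bool, end, int}
FOLLOW(C) = {bool, end}
Cell M[A, end] receives both A → end end G bool and A → J int — the grammar is not LL(1).

No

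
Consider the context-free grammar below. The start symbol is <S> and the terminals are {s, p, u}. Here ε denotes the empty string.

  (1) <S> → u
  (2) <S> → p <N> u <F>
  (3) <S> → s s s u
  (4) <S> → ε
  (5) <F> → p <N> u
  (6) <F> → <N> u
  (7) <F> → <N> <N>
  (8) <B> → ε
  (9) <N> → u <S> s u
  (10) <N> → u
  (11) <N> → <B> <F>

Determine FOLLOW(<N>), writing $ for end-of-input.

{$, p, s, u}

FIRST(<S>) = {ε, p, s, u}
FIRST(<B>) = {ε}
FIRST(<F>) = {p, u}  (via <N> u, <N> <N>)
FIRST(<N>) = {p, u}  (via <B> <F>)
FOLLOW(<S>) includes $ since <S> is the start symbol.
FOLLOW(<S>): in <N>→u <S> s u, <S> is followed by s u with FIRST {s}. Thus FOLLOW(<S>) = {$, s}.
FOLLOW(<B>): in <N>→<B> <F>, <B> is followed by <F> with FIRST {p, u}. Thus FOLLOW(<B>) = {p, u}.
FOLLOW(<F>): in <S>→p <N> u <F>, the suffix after <F> is empty, so FOLLOW(<F>) ⊇ FOLLOW(<S>) = {$, s}; in <N>→<B> <F>, the suffix after <F> is empty, so FOLLOW(<F>) ⊇ FOLLOW(<N>) = {$, p, s, u}. Thus FOLLOW(<F>) = {$, p, s, u}.
FOLLOW(<N>): in <S>→p <N> u <F>, <N> is followed by u <F> with FIRST {u}; in <F>→p <N> u, <N> is followed by u with FIRST {u}; in <F>→<N> u, <N> is followed by u with FIRST {u}; in <F>→<N> <N> (occurrence 1), <N> is followed by <N> with FIRST {p, u}; in <F>→<N> <N> (occurrence 2), the suffix after <N> is empty, so FOLLOW(<N>) ⊇ FOLLOW(<F>) = {$, p, s, u}. Thus FOLLOW(<N>) = {$, p, s, u}.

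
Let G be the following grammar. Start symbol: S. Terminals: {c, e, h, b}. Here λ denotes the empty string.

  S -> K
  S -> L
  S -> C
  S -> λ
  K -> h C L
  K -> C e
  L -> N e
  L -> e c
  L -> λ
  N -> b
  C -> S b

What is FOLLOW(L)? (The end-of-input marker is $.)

FIRST(N): from N->b we get {b}. So FIRST(N) = {b}.
FIRST(L): from L->N e we get {b}; from L->e c we get {e}; from L->λ we get {λ}. So FIRST(L) = {λ, b, e}.
FIRST(S): from S->K we get {b, e, h}; from S->L we get {λ, b, e}; from S->C we get {b, e, h}; from S->λ we get {λ}. So FIRST(S) = {λ, b, e, h}.
FIRST(C): from C->S b we get {b, e, h}. So FIRST(C) = {b, e, h}.
FIRST(K): from K->h C L we get {h}; from K->C e we get {b, e, h}. So FIRST(K) = {b, e, h}.
FOLLOW(S) includes $ since S is the start symbol.
FOLLOW(S): in C->S b, S is followed by b with FIRST {b}. Thus FOLLOW(S) = {$, b}.
FOLLOW(K): in S->K, the suffix after K is empty, so FOLLOW(K) ⊇ FOLLOW(S) = {$, b}. Thus FOLLOW(K) = {$, b}.
FOLLOW(L): in S->L, the suffix after L is empty, so FOLLOW(L) ⊇ FOLLOW(S) = {$, b}; in K->h C L, the suffix after L is empty, so FOLLOW(L) ⊇ FOLLOW(K) = {$, b}. Thus FOLLOW(L) = {$, b}.
FOLLOW(N): in L->N e, N is followed by e with FIRST {e}. Thus FOLLOW(N) = {e}.
FOLLOW(C): in S->C, the suffix after C is empty, so FOLLOW(C) ⊇ FOLLOW(S) = {$, b}; in K->h C L, C is followed by L with FIRST {λ, b, e}; in K->h C L, the suffix after C is nullable, so FOLLOW(C) ⊇ FOLLOW(K) = {$, b}; in K->C e, C is followed by e with FIRST {e}. Thus FOLLOW(C) = {$, b, e}.

{$, b}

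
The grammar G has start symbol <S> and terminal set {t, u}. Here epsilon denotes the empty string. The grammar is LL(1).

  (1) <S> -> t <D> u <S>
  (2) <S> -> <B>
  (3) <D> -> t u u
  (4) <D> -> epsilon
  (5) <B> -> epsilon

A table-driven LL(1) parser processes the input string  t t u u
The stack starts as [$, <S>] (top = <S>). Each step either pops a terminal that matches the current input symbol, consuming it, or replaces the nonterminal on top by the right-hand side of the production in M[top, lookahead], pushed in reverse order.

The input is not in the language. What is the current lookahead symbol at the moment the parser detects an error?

$

     Stack          Input      Action
  1  $ <S>          t t u u $  expand <S> -> t <D> u <S>
  2  $ <S> u <D> t  t t u u $  match t
  3  $ <S> u <D>    t u u $    expand <D> -> t u u
  4  $ <S> u u u t  t u u $    match t
  5  $ <S> u u u    u u $      match u
  6  $ <S> u u      u $        match u
  7  $ <S> u        $          error: top is terminal u but lookahead is $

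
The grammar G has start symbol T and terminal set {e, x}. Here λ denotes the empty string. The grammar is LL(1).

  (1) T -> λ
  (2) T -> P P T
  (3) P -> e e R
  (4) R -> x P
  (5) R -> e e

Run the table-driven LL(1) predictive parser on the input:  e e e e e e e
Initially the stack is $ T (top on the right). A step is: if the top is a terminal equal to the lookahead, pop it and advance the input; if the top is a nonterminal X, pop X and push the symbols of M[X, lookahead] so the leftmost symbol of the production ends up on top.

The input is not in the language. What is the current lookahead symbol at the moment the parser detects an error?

step 1: stack=$ T  input=e e e e e e e $  — expand T -> P P T
step 2: stack=$ T P P  input=e e e e e e e $  — expand P -> e e R
step 3: stack=$ T P R e e  input=e e e e e e e $  — match e
step 4: stack=$ T P R e  input=e e e e e e $  — match e
step 5: stack=$ T P R  input=e e e e e $  — expand R -> e e
step 6: stack=$ T P e e  input=e e e e e $  — match e
step 7: stack=$ T P e  input=e e e e $  — match e
step 8: stack=$ T P  input=e e e $  — expand P -> e e R
step 9: stack=$ T R e e  input=e e e $  — match e
step 10: stack=$ T R e  input=e e $  — match e
step 11: stack=$ T R  input=e $  — expand R -> e e
step 12: stack=$ T e e  input=e $  — match e
step 13: stack=$ T e  input=$  — error: top is terminal e but lookahead is $

$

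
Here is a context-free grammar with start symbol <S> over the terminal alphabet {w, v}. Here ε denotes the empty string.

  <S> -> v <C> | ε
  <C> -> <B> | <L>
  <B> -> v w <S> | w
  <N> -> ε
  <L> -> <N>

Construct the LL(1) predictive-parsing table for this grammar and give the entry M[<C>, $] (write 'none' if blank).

<C> -> <L>

FIRST(<S>) = {ε, v}
FIRST(<B>) = {v, w}
FIRST(<N>) = {ε}
FIRST(<L>) = {ε}  (via <N>)
FIRST(<C>) = {ε, v, w}  (via <B>, <L>)
FOLLOW(<S>) includes $ since <S> is the start symbol.
FOLLOW(<S>): in <B>->v w <S>, the suffix after <S> is empty, so FOLLOW(<S>) ⊇ FOLLOW(<B>) = {$}. Thus FOLLOW(<S>) = {$}.
FOLLOW(<C>): in <S>->v <C>, the suffix after <C> is empty, so FOLLOW(<C>) ⊇ FOLLOW(<S>) = {$}. Thus FOLLOW(<C>) = {$}.
For <C> -> <B>: FIRST(<B>) = {v, w}, so it goes in M[<C>, t] for t ∈ {v, w}.
For <C> -> <L>: FIRST(<L>) = {ε}, so it goes in M[<C>, t] for t ∈ {}; since ε ∈ FIRST, also for every t ∈ FOLLOW(<C>) = {$}.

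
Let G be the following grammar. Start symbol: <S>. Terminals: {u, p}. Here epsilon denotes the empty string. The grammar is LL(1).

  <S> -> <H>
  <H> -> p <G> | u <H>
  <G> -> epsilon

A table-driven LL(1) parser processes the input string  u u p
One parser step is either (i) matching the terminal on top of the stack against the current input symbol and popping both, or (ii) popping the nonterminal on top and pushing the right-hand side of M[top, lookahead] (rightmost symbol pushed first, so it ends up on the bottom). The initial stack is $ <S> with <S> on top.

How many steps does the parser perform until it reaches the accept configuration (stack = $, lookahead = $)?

     Stack    Input    Action
  1  $ <S>    u u p $  expand <S> -> <H>
  2  $ <H>    u u p $  expand <H> -> u <H>
  3  $ <H> u  u u p $  match u
  4  $ <H>    u p $    expand <H> -> u <H>
  5  $ <H> u  u p $    match u
  6  $ <H>    p $      expand <H> -> p <G>
  7  $ <G> p  p $      match p
  8  $ <G>    $        expand <G> -> epsilon
Accept reached after 8 steps.

8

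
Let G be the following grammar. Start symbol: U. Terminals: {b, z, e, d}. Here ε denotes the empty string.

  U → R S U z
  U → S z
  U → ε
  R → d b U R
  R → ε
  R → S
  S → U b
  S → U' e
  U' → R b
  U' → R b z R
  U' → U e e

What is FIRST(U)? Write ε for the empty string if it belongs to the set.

{ε, b, d, e}

FIRST(U): from U→R S U z we get {b, d, e}; from U→S z we get {b, d, e}; from U→ε we get {ε}. So FIRST(U) = {ε, b, d, e}.
FIRST(R): from R→d b U R we get {d}; from R→ε we get {ε}; from R→S we get {b, d, e}. So FIRST(R) = {ε, b, d, e}.
FIRST(U'): from U'→R b we get {b, d, e}; from U'→R b z R we get {b, d, e}; from U'→U e e we get {b, d, e}. So FIRST(U') = {b, d, e}.
FIRST(S): from S→U b we get {b, d, e}; from S→U' e we get {b, d, e}. So FIRST(S) = {b, d, e}.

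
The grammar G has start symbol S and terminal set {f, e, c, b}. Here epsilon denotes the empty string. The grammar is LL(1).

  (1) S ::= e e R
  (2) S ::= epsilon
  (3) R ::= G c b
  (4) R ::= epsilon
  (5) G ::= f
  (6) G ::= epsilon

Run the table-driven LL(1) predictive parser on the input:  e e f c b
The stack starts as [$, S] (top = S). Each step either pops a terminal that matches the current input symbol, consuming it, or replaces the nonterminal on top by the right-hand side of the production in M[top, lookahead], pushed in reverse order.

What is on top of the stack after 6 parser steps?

c

step 1: stack=$ S  input=e e f c b $  — expand S ::= e e R
step 2: stack=$ R e e  input=e e f c b $  — match e
step 3: stack=$ R e  input=e f c b $  — match e
step 4: stack=$ R  input=f c b $  — expand R ::= G c b
step 5: stack=$ b c G  input=f c b $  — expand G ::= f
step 6: stack=$ b c f  input=f c b $  — match f
Stack after step 6: $ b c (top = c).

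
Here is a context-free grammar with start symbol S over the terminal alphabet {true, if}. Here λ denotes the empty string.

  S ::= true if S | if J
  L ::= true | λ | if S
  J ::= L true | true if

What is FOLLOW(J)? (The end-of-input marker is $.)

{$, true}

FIRST(S) = {if, true}
FIRST(L) = {λ, if, true}
FIRST(J) = {if, true}  (via L true)
FOLLOW(S) includes $ since S is the start symbol.
FOLLOW(L): in J::=L true, L is followed by true with FIRST {true}. Thus FOLLOW(L) = {true}.
FOLLOW(S): in S::=true if S, the suffix after S is empty (adds nothing new); in L::=if S, the suffix after S is empty, so FOLLOW(S) ⊇ FOLLOW(L) = {true}. Thus FOLLOW(S) = {$, true}.
FOLLOW(J): in S::=if J, the suffix after J is empty, so FOLLOW(J) ⊇ FOLLOW(S) = {$, true}. Thus FOLLOW(J) = {$, true}.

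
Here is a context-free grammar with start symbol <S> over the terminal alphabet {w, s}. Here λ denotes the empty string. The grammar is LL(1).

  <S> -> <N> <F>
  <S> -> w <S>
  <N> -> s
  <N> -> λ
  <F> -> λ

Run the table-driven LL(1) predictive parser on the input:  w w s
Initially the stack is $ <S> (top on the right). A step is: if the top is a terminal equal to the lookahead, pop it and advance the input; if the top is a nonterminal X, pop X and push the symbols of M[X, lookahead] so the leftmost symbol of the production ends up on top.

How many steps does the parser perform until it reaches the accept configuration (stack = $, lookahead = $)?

8

     Stack      Input    Action
  1  $ <S>      w w s $  expand <S> -> w <S>
  2  $ <S> w    w w s $  match w
  3  $ <S>      w s $    expand <S> -> w <S>
  4  $ <S> w    w s $    match w
  5  $ <S>      s $      expand <S> -> <N> <F>
  6  $ <F> <N>  s $      expand <N> -> s
  7  $ <F> s    s $      match s
  8  $ <F>      $        expand <F> -> λ
Accept reached after 8 steps.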